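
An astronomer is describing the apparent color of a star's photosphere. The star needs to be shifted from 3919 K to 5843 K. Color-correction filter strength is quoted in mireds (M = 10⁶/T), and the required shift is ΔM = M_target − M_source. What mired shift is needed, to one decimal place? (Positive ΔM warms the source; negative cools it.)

-84.0 mireds

M_source = 10⁶/3919 = 255.167; M_target = 10⁶/5843 = 171.145.
ΔM = 171.145 − 255.167 = -84.022 → -84.0 mireds, a cooling shift.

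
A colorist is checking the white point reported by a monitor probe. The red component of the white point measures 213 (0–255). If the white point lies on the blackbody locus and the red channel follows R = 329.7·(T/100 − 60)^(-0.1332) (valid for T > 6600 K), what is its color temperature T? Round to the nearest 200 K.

(t − 60)^(-0.1332) = 213/329.7 = 0.64604.
t − 60 = 0.64604^(1/-0.1332) = 0.64604^(-7.508) = 26.575, so t = 86.575.
T = 100·t = 8657 K → 8600 K to the nearest 200 K.

8600 K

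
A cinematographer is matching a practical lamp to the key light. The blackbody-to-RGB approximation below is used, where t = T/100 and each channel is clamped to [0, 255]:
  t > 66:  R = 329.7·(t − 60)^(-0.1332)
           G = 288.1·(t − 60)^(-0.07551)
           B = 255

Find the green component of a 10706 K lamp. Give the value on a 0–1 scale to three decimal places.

0.845

t = 10706/100 = 107.06; the t > 66 branch applies.
G = 288.1·(107.06 − 60)^(-0.07551) = 288.1·47.06^(-0.07551) = 288.1·0.74765 = 215.398.
On a 0–1 scale: 215.398/255 = 0.8447 → 0.845.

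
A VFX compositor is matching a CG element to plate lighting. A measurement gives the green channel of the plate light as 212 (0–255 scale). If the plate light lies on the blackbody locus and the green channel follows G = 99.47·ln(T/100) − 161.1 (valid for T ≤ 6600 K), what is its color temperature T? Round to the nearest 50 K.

4250 K

ln t = (212 + 161.1) / 99.47 = 3.7509.
t = e^3.7509 = 42.559.
T = 100·t = 4256 K → 4250 K to the nearest 50 K.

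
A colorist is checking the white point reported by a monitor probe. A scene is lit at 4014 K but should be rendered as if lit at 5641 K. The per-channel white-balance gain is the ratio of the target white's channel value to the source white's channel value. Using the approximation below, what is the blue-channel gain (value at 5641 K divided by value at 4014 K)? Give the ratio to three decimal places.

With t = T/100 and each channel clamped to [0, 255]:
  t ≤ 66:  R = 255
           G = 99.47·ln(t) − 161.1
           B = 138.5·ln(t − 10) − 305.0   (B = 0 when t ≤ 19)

1.359

At 4014 K (t = 40.14):
  B = 138.5·ln(40.14 − 10) − 305.0 = 138.5·ln 30.14 − 305.0 = 138.5·3.4059 − 305.0 = 166.711.
At 5641 K (t = 56.41):
  B = 138.5·ln(56.41 − 10) − 305.0 = 138.5·ln 46.41 − 305.0 = 138.5·3.8375 − 305.0 = 226.496.
Gain = 226.496 / 166.711 = 1.3586 → 1.359.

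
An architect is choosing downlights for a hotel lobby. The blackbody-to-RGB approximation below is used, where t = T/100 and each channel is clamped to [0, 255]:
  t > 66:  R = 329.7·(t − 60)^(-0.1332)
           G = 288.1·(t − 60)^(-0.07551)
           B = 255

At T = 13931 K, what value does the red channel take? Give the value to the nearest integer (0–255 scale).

184

t = 13931/100 = 139.31; the t > 66 branch applies.
R = 329.7·(139.31 − 60)^(-0.1332) = 329.7·79.31^(-0.1332) = 329.7·0.55848 = 184.132.
Rounded: 184.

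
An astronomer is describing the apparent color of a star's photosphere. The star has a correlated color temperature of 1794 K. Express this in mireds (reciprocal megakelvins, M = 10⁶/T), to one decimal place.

557.4 mireds

M = 10⁶ / 1794 = 557.414 → 557.4 mireds.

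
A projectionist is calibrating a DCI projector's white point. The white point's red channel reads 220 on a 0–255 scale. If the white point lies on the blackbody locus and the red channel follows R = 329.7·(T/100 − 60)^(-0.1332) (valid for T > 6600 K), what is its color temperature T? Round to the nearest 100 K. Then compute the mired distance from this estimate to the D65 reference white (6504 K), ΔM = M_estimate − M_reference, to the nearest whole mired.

-30 mireds

(t − 60)^(-0.1332) = 220/329.7 = 0.66727.
t − 60 = 0.66727^(1/-0.1332) = 0.66727^(-7.508) = 20.847, so t = 80.847.
T = 100·t = 8085 K → 8100 K to the nearest 100 K.
M_estimate = 10⁶/8100 = 123.46; M_reference = 10⁶/6504 = 153.75.
ΔM = 123.46 − 153.75 = -30.29 → -30 mireds.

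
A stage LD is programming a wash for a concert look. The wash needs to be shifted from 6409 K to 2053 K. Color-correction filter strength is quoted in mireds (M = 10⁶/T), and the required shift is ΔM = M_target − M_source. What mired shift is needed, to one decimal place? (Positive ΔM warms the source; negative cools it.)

+331.1 mireds

M_source = 10⁶/6409 = 156.031; M_target = 10⁶/2053 = 487.092.
ΔM = 487.092 − 156.031 = 331.061 → +331.1 mireds, a warming shift.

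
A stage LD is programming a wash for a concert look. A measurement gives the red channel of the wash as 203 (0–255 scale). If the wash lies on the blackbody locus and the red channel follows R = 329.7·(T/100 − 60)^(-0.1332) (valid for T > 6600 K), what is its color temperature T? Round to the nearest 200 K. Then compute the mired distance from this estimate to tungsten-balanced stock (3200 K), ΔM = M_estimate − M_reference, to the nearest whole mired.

-210 mireds

(t − 60)^(-0.1332) = 203/329.7 = 0.61571.
t − 60 = 0.61571^(1/-0.1332) = 0.61571^(-7.508) = 38.129, so t = 98.129.
T = 100·t = 9813 K → 9800 K to the nearest 200 K.
M_estimate = 10⁶/9800 = 102.04; M_reference = 10⁶/3200 = 312.50.
ΔM = 102.04 − 312.50 = -210.46 → -210 mireds.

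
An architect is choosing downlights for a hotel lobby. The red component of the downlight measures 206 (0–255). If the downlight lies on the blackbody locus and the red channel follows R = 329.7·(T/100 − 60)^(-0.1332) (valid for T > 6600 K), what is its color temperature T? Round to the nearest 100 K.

9400 K

(t − 60)^(-0.1332) = 206/329.7 = 0.62481.
t − 60 = 0.62481^(1/-0.1332) = 0.62481^(-7.508) = 34.152, so t = 94.152.
T = 100·t = 9415 K → 9400 K to the nearest 100 K.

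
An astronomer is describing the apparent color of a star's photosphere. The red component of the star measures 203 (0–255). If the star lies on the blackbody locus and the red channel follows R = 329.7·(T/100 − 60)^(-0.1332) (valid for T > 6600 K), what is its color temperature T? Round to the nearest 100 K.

9800 K

(t − 60)^(-0.1332) = 203/329.7 = 0.61571.
t − 60 = 0.61571^(1/-0.1332) = 0.61571^(-7.508) = 38.129, so t = 98.129.
T = 100·t = 9813 K → 9800 K to the nearest 100 K.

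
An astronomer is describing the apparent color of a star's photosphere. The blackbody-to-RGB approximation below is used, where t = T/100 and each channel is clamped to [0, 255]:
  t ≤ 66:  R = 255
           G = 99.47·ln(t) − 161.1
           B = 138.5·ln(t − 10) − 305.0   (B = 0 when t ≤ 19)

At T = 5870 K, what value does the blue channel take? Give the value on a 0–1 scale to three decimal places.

t = 5870/100 = 58.7; the t ≤ 66 branch applies.
B = 138.5·ln(58.7 − 10) − 305.0 = 138.5·ln 48.7 − 305.0 = 138.5·3.8857 − 305.0 = 233.167.
On a 0–1 scale: 233.167/255 = 0.9144 → 0.914.

0.914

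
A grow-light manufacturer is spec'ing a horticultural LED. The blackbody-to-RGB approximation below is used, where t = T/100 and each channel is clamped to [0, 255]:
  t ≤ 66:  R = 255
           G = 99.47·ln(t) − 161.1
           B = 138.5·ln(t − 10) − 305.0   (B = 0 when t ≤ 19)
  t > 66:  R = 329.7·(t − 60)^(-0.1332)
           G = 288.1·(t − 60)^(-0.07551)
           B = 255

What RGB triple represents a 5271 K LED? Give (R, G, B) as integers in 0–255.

t = 5271/100 = 52.71; the t ≤ 66 branch applies.
R = 255 by definition for t ≤ 66.
G = 99.47·ln 52.71 − 161.1 = 99.47·3.9648 − 161.1 = 233.279.
B = 138.5·ln(52.71 − 10) − 305.0 = 138.5·ln 42.71 − 305.0 = 138.5·3.7544 − 305.0 = 214.989.
Rounded: (255, 233, 215).

(255, 233, 215)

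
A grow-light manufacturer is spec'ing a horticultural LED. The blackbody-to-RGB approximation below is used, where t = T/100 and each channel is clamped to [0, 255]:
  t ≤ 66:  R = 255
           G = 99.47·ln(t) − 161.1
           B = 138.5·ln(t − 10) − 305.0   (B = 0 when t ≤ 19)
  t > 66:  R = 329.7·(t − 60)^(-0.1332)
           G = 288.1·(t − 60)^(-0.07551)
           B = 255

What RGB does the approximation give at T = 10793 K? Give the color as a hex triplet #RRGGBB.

t = 10793/100 = 107.93; the t > 66 branch applies.
R = 329.7·(107.93 − 60)^(-0.1332) = 329.7·47.93^(-0.1332) = 329.7·0.59723 = 196.907.
G = 288.1·(107.93 − 60)^(-0.07551) = 288.1·47.93^(-0.07551) = 288.1·0.74662 = 215.100.
B = 255 by definition for t > 66.
Rounded: (197, 215, 255).
In hex: #C5D7FF.

#C5D7FF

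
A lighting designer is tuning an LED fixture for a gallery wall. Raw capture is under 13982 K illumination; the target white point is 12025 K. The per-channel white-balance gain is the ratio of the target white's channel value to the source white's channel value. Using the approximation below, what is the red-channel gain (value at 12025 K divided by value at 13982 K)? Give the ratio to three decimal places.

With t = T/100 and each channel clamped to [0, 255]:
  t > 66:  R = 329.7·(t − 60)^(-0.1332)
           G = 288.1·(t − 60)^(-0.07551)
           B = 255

1.038

At 13982 K (t = 139.82):
  R = 329.7·(139.82 − 60)^(-0.1332) = 329.7·79.82^(-0.1332) = 329.7·0.55801 = 183.975.
At 12025 K (t = 120.25):
  R = 329.7·(120.25 − 60)^(-0.1332) = 329.7·60.25^(-0.1332) = 329.7·0.57931 = 190.998.
Gain = 190.998 / 183.975 = 1.0382 → 1.038.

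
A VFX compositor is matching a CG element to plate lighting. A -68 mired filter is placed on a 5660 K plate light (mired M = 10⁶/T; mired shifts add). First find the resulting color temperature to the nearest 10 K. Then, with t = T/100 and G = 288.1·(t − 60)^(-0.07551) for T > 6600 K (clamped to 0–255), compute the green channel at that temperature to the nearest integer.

222

M_in = 10⁶/5660 = 176.68; M_out = 176.68 + (-68) = 108.68.
T_out = 10⁶/108.68 = 9201.5 K → 9200 K; t = 92.
G = 288.1·(92 − 60)^(-0.07551) = 288.1·32^(-0.07551) = 288.1·0.76974 = 221.763.
Rounded: 222.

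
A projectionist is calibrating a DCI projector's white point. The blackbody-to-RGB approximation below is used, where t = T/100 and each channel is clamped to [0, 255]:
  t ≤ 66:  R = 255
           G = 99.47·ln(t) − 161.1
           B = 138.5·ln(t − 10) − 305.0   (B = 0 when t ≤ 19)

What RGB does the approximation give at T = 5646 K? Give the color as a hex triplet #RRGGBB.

t = 5646/100 = 56.46; the t ≤ 66 branch applies.
R = 255 by definition for t ≤ 66.
G = 99.47·ln 56.46 − 161.1 = 99.47·4.0335 − 161.1 = 240.115.
B = 138.5·ln(56.46 − 10) − 305.0 = 138.5·ln 46.46 − 305.0 = 138.5·3.8386 − 305.0 = 226.645.
Rounded: (255, 240, 227).
In hex: #FFF0E3.

#FFF0E3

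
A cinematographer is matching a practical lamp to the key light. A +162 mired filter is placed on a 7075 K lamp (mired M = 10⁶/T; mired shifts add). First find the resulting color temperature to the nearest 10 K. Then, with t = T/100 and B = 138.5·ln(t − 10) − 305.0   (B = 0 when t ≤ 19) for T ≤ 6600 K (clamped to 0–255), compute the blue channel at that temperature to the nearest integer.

M_in = 10⁶/7075 = 141.34; M_out = 141.34 + (+162) = 303.34.
T_out = 10⁶/303.34 = 3296.6 K → 3300 K; t = 33.
B = 138.5·ln(33 − 10) − 305.0 = 138.5·ln 23 − 305.0 = 138.5·3.1355 − 305.0 = 129.266.
Rounded: 129.

129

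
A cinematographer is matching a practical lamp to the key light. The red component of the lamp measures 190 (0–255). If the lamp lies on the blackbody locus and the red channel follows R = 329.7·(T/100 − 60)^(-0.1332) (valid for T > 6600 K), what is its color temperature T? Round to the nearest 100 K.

12300 K

(t − 60)^(-0.1332) = 190/329.7 = 0.57628.
t − 60 = 0.57628^(1/-0.1332) = 0.57628^(-7.508) = 62.667, so t = 122.667.
T = 100·t = 12267 K → 12300 K to the nearest 100 K.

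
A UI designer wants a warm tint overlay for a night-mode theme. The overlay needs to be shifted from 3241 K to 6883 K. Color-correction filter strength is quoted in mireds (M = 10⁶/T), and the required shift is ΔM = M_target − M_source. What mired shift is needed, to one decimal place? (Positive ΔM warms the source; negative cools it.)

-163.3 mireds

M_source = 10⁶/3241 = 308.547; M_target = 10⁶/6883 = 145.285.
ΔM = 145.285 − 308.547 = -163.261 → -163.3 mireds, a cooling shift.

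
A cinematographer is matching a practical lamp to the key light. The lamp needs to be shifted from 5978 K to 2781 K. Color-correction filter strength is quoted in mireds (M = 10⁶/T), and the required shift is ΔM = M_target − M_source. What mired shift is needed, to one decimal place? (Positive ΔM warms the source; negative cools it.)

M_source = 10⁶/5978 = 167.280; M_target = 10⁶/2781 = 359.583.
ΔM = 359.583 − 167.280 = 192.303 → +192.3 mireds, a warming shift.

+192.3 mireds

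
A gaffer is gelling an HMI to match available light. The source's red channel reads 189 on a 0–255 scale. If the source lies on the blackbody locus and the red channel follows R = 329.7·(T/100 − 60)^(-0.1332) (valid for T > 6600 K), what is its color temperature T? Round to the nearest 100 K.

(t − 60)^(-0.1332) = 189/329.7 = 0.57325.
t − 60 = 0.57325^(1/-0.1332) = 0.57325^(-7.508) = 65.199, so t = 125.199.
T = 100·t = 12520 K → 12500 K to the nearest 100 K.

12500 K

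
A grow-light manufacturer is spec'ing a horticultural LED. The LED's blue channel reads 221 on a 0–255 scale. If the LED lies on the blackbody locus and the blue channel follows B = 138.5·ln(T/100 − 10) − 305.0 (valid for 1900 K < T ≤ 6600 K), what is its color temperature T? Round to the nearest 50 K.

ln(t − 10) = (221 + 305.0) / 138.5 = 3.7978.
t − 10 = e^3.7978 = 44.604, so t = 54.604.
T = 100·t = 5460 K → 5450 K to the nearest 50 K.

5450 K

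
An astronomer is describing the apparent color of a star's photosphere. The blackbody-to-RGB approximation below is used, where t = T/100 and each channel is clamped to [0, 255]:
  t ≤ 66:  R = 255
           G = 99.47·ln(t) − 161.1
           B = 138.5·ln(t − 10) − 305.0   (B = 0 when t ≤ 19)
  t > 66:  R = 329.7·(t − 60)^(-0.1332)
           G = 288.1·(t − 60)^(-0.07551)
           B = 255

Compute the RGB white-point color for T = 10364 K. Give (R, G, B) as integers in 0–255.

t = 10364/100 = 103.64; the t > 66 branch applies.
R = 329.7·(103.64 − 60)^(-0.1332) = 329.7·43.64^(-0.1332) = 329.7·0.60474 = 199.382.
G = 288.1·(103.64 − 60)^(-0.07551) = 288.1·43.64^(-0.07551) = 288.1·0.75192 = 216.628.
B = 255 by definition for t > 66.
Rounded: (199, 217, 255).

(199, 217, 255)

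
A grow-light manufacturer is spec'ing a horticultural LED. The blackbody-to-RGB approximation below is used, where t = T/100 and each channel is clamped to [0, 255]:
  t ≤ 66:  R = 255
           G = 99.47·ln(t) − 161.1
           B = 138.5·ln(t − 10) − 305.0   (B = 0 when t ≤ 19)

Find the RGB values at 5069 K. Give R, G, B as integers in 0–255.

R=255, G=229, B=208

t = 5069/100 = 50.69; the t ≤ 66 branch applies.
R = 255 by definition for t ≤ 66.
G = 99.47·ln 50.69 − 161.1 = 99.47·3.9257 − 161.1 = 229.392.
B = 138.5·ln(50.69 − 10) − 305.0 = 138.5·ln 40.69 − 305.0 = 138.5·3.7060 − 305.0 = 208.279.
Rounded: (255, 229, 208).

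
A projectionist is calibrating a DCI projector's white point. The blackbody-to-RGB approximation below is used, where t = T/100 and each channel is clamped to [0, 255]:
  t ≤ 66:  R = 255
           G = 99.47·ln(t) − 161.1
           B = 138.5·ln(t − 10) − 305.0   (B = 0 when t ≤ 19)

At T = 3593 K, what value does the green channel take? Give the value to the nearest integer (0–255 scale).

t = 3593/100 = 35.93; the t ≤ 66 branch applies.
G = 99.47·ln 35.93 − 161.1 = 99.47·3.5816 − 161.1 = 195.159.
Rounded: 195.

195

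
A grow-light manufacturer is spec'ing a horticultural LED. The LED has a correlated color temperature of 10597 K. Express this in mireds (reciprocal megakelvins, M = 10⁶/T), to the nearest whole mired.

94 mireds

M = 10⁶ / 10597 = 94.366 → 94 mireds.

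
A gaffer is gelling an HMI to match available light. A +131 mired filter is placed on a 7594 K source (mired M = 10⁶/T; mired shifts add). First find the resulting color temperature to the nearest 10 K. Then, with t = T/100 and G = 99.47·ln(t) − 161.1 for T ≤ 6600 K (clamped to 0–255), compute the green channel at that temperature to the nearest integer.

M_in = 10⁶/7594 = 131.68; M_out = 131.68 + (+131) = 262.68.
T_out = 10⁶/262.68 = 3806.9 K → 3810 K; t = 38.1.
G = 99.47·ln 38.1 − 161.1 = 99.47·3.6402 − 161.1 = 200.992.
Rounded: 201.

201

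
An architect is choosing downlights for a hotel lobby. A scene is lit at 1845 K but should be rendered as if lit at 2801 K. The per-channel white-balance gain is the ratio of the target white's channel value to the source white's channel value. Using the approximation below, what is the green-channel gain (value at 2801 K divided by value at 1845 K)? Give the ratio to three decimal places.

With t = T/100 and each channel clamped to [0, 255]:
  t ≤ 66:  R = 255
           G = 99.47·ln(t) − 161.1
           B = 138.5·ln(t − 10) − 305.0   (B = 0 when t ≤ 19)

At 1845 K (t = 18.45):
  G = 99.47·ln 18.45 − 161.1 = 99.47·2.9151 − 161.1 = 128.861.
At 2801 K (t = 28.01):
  G = 99.47·ln 28.01 − 161.1 = 99.47·3.3326 − 161.1 = 170.390.
Gain = 170.390 / 128.861 = 1.3223 → 1.322.

1.322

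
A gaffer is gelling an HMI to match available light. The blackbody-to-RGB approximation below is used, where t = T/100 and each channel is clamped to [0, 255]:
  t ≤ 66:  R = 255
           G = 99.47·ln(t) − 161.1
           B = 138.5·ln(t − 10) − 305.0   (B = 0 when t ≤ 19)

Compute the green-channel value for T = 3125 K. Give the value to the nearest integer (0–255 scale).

t = 3125/100 = 31.25; the t ≤ 66 branch applies.
G = 99.47·ln 31.25 − 161.1 = 99.47·3.4420 − 161.1 = 181.278.
Rounded: 181.

181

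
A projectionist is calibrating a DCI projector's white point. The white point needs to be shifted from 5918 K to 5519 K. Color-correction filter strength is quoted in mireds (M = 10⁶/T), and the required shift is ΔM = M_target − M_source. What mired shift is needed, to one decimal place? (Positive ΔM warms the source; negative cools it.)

+12.2 mireds

M_source = 10⁶/5918 = 168.976; M_target = 10⁶/5519 = 181.192.
ΔM = 181.192 − 168.976 = 12.216 → +12.2 mireds, a warming shift.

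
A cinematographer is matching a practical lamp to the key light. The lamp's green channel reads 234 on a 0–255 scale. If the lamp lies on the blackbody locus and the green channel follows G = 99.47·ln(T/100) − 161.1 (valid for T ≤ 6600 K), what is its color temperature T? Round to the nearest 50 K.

5300 K

ln t = (234 + 161.1) / 99.47 = 3.9721.
t = e^3.9721 = 53.093.
T = 100·t = 5309 K → 5300 K to the nearest 50 K.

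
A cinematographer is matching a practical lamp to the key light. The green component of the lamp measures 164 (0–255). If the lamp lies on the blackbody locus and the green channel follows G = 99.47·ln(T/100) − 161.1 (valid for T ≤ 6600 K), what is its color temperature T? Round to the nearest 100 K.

2600 K

ln t = (164 + 161.1) / 99.47 = 3.2683.
t = e^3.2683 = 26.267.
T = 100·t = 2627 K → 2600 K to the nearest 100 K.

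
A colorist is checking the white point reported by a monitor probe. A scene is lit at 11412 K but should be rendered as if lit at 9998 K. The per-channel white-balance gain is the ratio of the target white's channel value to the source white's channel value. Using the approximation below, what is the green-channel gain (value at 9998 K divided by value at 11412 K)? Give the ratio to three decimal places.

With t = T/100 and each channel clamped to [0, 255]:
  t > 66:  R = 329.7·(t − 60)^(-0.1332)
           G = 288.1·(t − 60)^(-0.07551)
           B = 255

At 11412 K (t = 114.12):
  G = 288.1·(114.12 − 60)^(-0.07551) = 288.1·54.12^(-0.07551) = 288.1·0.73980 = 213.136.
At 9998 K (t = 99.98):
  G = 288.1·(99.98 − 60)^(-0.07551) = 288.1·39.98^(-0.07551) = 288.1·0.75691 = 218.066.
Gain = 218.066 / 213.136 = 1.0231 → 1.023.

1.023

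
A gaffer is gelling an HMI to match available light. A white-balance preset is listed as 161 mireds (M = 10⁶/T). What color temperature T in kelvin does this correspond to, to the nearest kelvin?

6211 K

T = 10⁶ / 161 = 6211.18 K → 6211 K.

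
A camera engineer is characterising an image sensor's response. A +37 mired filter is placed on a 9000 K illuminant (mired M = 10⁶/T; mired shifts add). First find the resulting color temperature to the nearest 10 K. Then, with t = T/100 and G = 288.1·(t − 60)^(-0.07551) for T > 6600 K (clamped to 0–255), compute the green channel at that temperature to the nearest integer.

M_in = 10⁶/9000 = 111.11; M_out = 111.11 + (+37) = 148.11.
T_out = 10⁶/148.11 = 6751.7 K → 6750 K; t = 67.5.
G = 288.1·(67.5 − 60)^(-0.07551) = 288.1·7.5^(-0.07551) = 288.1·0.85886 = 247.439.
Rounded: 247.

247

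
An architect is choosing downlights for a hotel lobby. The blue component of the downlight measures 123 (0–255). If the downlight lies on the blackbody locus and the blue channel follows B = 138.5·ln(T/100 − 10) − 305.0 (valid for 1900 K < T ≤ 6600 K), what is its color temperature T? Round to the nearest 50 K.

ln(t − 10) = (123 + 305.0) / 138.5 = 3.0903.
t − 10 = e^3.0903 = 21.983, so t = 31.983.
T = 100·t = 3198 K → 3200 K to the nearest 50 K.

3200 K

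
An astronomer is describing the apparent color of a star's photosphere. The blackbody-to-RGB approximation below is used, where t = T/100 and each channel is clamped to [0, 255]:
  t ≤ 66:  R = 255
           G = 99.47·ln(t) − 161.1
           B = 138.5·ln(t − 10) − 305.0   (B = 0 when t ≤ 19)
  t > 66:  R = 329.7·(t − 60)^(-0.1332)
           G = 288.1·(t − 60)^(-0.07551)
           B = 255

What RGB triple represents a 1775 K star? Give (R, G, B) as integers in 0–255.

(255, 125, 0)

t = 1775/100 = 17.75; the t ≤ 66 branch applies.
R = 255 by definition for t ≤ 66.
G = 99.47·ln 17.75 − 161.1 = 99.47·2.8764 − 161.1 = 125.014.
t = 17.75 ≤ 19, so B = 0.
Rounded: (255, 125, 0).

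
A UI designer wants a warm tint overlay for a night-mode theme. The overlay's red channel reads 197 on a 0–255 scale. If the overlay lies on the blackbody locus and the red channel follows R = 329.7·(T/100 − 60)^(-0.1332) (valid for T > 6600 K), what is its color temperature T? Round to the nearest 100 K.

10800 K

(t − 60)^(-0.1332) = 197/329.7 = 0.59751.
t − 60 = 0.59751^(1/-0.1332) = 0.59751^(-7.508) = 47.761, so t = 107.761.
T = 100·t = 10776 K → 10800 K to the nearest 100 K.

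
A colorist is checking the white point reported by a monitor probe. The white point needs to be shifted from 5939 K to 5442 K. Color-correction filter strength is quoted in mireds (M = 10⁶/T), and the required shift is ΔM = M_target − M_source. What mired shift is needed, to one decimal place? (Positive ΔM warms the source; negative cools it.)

M_source = 10⁶/5939 = 168.379; M_target = 10⁶/5442 = 183.756.
ΔM = 183.756 − 168.379 = 15.377 → +15.4 mireds, a warming shift.

+15.4 mireds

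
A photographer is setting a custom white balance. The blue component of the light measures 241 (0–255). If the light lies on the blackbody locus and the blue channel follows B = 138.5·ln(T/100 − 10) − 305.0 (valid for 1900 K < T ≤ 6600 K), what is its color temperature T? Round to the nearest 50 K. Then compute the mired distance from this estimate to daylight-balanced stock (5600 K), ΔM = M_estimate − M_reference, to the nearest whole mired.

-16 mireds

ln(t − 10) = (241 + 305.0) / 138.5 = 3.9422.
t − 10 = e^3.9422 = 51.534, so t = 61.534.
T = 100·t = 6153 K → 6150 K to the nearest 50 K.
M_estimate = 10⁶/6150 = 162.60; M_reference = 10⁶/5600 = 178.57.
ΔM = 162.60 − 178.57 = -15.97 → -16 mireds.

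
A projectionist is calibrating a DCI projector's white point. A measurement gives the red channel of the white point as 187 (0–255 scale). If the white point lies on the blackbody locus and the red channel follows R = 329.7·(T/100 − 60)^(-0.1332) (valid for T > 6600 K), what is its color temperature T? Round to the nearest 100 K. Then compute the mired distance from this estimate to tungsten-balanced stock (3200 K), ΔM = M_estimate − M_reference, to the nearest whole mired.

(t − 60)^(-0.1332) = 187/329.7 = 0.56718.
t − 60 = 0.56718^(1/-0.1332) = 0.56718^(-7.508) = 70.620, so t = 130.620.
T = 100·t = 13062 K → 13100 K to the nearest 100 K.
M_estimate = 10⁶/13100 = 76.34; M_reference = 10⁶/3200 = 312.50.
ΔM = 76.34 − 312.50 = -236.16 → -236 mireds.

-236 mireds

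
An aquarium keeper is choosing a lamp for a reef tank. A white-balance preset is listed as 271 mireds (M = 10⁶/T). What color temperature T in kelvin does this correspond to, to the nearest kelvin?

3690 K

T = 10⁶ / 271 = 3690.04 K → 3690 K.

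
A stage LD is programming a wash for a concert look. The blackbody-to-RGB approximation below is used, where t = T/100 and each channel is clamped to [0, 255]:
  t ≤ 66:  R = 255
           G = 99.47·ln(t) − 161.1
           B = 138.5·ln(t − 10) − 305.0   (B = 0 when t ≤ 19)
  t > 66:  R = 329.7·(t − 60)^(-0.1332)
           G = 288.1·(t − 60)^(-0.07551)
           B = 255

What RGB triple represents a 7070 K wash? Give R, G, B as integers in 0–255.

R=240, G=241, B=255

t = 7070/100 = 70.7; the t > 66 branch applies.
R = 329.7·(70.7 − 60)^(-0.1332) = 329.7·10.7^(-0.1332) = 329.7·0.72927 = 240.439.
G = 288.1·(70.7 − 60)^(-0.07551) = 288.1·10.7^(-0.07551) = 288.1·0.83613 = 240.888.
B = 255 by definition for t > 66.
Rounded: (240, 241, 255).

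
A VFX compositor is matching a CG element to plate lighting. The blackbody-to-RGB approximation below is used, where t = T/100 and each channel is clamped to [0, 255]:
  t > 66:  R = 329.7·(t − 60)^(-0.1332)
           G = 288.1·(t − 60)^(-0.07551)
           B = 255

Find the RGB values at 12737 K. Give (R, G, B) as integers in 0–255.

t = 12737/100 = 127.37; the t > 66 branch applies.
R = 329.7·(127.37 − 60)^(-0.1332) = 329.7·67.37^(-0.1332) = 329.7·0.57075 = 188.177.
G = 288.1·(127.37 − 60)^(-0.07551) = 288.1·67.37^(-0.07551) = 288.1·0.72767 = 209.641.
B = 255 by definition for t > 66.
Rounded: (188, 210, 255).

(188, 210, 255)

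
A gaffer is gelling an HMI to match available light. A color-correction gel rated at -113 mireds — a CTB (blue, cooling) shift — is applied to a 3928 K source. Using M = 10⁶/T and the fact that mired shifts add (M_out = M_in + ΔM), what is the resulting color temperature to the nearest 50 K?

7050 K

M_in = 10⁶/3928 = 254.58 mireds.
M_out = 254.58 + (-113) = 141.58 mireds.
T_out = 10⁶/141.58 = 7063.0 K → 7050 K.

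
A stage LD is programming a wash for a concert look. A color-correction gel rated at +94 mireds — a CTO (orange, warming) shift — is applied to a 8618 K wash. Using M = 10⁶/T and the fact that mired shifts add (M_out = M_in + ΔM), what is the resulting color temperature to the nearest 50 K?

4750 K

M_in = 10⁶/8618 = 116.04 mireds.
M_out = 116.04 + (+94) = 210.04 mireds.
T_out = 10⁶/210.04 = 4761.1 K → 4750 K.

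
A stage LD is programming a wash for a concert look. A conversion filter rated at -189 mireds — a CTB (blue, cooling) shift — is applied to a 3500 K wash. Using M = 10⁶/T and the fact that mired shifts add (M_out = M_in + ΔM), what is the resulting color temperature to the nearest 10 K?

10340 K

M_in = 10⁶/3500 = 285.71 mireds.
M_out = 285.71 + (-189) = 96.71 mireds.
T_out = 10⁶/96.71 = 10339.7 K → 10340 K.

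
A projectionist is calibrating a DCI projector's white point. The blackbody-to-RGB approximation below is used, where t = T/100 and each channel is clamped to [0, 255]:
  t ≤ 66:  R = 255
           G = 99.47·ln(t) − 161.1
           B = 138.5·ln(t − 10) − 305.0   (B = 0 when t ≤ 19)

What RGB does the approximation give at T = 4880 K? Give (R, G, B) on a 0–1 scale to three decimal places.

t = 4880/100 = 48.8; the t ≤ 66 branch applies.
R = 255 by definition for t ≤ 66.
G = 99.47·ln 48.8 − 161.1 = 99.47·3.8877 − 161.1 = 225.613.
B = 138.5·ln(48.8 − 10) − 305.0 = 138.5·ln 38.8 − 305.0 = 138.5·3.6584 − 305.0 = 201.691.
Dividing each by 255: (1.0000, 0.8848, 0.7909) → (1.000, 0.885, 0.791).

(1.000, 0.885, 0.791)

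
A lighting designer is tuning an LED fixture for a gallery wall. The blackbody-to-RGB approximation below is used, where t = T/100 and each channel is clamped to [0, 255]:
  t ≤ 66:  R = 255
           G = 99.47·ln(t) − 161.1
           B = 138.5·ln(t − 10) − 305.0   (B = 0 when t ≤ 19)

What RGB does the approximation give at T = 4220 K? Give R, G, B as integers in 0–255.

R=255, G=211, B=176

t = 4220/100 = 42.2; the t ≤ 66 branch applies.
R = 255 by definition for t ≤ 66.
G = 99.47·ln 42.2 − 161.1 = 99.47·3.7424 − 161.1 = 211.159.
B = 138.5·ln(42.2 − 10) − 305.0 = 138.5·ln 32.2 − 305.0 = 138.5·3.4720 − 305.0 = 175.867.
Rounded: (255, 211, 176).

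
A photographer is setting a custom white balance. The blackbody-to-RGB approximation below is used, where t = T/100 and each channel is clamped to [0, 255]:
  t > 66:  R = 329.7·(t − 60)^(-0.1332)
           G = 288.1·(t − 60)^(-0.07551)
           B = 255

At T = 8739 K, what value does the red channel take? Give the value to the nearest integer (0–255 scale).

t = 8739/100 = 87.39; the t > 66 branch applies.
R = 329.7·(87.39 − 60)^(-0.1332) = 329.7·27.39^(-0.1332) = 329.7·0.64345 = 212.144.
Rounded: 212.

212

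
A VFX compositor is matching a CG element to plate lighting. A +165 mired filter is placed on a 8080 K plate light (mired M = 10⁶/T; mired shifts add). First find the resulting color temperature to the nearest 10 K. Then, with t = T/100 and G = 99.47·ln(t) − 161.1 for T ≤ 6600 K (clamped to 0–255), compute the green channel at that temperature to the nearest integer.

191

M_in = 10⁶/8080 = 123.76; M_out = 123.76 + (+165) = 288.76.
T_out = 10⁶/288.76 = 3463.1 K → 3460 K; t = 34.6.
G = 99.47·ln 34.6 − 161.1 = 99.47·3.5439 − 161.1 = 191.407.
Rounded: 191.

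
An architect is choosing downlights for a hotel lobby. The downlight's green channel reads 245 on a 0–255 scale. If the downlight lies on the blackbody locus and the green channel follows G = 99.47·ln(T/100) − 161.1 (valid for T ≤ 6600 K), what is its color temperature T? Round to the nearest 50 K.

5950 K

ln t = (245 + 161.1) / 99.47 = 4.0826.
t = e^4.0826 = 59.302.
T = 100·t = 5930 K → 5950 K to the nearest 50 K.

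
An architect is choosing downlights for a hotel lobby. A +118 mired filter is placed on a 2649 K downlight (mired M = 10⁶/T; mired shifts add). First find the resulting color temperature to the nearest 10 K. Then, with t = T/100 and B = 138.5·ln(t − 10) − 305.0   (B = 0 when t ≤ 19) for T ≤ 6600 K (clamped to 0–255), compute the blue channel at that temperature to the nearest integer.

17

M_in = 10⁶/2649 = 377.50; M_out = 377.50 + (+118) = 495.50.
T_out = 10⁶/495.50 = 2018.2 K → 2020 K; t = 20.2.
B = 138.5·ln(20.2 − 10) − 305.0 = 138.5·ln 10.2 − 305.0 = 138.5·2.3224 − 305.0 = 16.651.
Rounded: 17.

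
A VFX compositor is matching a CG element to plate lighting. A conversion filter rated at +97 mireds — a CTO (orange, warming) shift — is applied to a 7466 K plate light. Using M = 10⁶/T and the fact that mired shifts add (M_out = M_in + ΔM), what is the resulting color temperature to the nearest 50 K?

M_in = 10⁶/7466 = 133.94 mireds.
M_out = 133.94 + (+97) = 230.94 mireds.
T_out = 10⁶/230.94 = 4330.1 K → 4350 K.

4350 K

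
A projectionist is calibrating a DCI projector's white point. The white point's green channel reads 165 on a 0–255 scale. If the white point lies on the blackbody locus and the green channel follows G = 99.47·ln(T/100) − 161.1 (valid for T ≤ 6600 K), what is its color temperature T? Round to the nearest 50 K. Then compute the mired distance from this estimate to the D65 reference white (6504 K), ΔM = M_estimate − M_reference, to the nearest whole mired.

ln t = (165 + 161.1) / 99.47 = 3.2784.
t = e^3.2784 = 26.533.
T = 100·t = 2653 K → 2650 K to the nearest 50 K.
M_estimate = 10⁶/2650 = 377.36; M_reference = 10⁶/6504 = 153.75.
ΔM = 377.36 − 153.75 = 223.61 → +224 mireds.

+224 mireds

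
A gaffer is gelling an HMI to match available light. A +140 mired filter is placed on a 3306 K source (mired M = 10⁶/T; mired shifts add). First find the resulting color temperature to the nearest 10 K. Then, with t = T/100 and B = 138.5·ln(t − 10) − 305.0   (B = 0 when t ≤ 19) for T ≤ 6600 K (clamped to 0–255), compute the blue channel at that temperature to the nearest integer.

46

M_in = 10⁶/3306 = 302.48; M_out = 302.48 + (+140) = 442.48.
T_out = 10⁶/442.48 = 2260.0 K → 2260 K; t = 22.6.
B = 138.5·ln(22.6 − 10) − 305.0 = 138.5·ln 12.6 − 305.0 = 138.5·2.5337 − 305.0 = 45.917.
Rounded: 46.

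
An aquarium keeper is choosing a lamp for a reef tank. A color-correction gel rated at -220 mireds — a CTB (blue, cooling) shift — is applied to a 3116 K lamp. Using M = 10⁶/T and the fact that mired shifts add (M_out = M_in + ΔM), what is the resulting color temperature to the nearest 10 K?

M_in = 10⁶/3116 = 320.92 mireds.
M_out = 320.92 + (-220) = 100.92 mireds.
T_out = 10⁶/100.92 = 9908.4 K → 9910 K.

9910 K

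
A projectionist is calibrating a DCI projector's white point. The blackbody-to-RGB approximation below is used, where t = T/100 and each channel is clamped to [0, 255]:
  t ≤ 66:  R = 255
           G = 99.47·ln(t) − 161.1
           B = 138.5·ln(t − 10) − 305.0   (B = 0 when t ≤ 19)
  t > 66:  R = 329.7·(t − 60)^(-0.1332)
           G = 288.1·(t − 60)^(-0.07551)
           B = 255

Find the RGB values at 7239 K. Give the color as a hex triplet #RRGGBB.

#ECEEFF

t = 7239/100 = 72.39; the t > 66 branch applies.
R = 329.7·(72.39 − 60)^(-0.1332) = 329.7·12.39^(-0.1332) = 329.7·0.71516 = 235.788.
G = 288.1·(72.39 − 60)^(-0.07551) = 288.1·12.39^(-0.07551) = 288.1·0.82692 = 238.235.
B = 255 by definition for t > 66.
Rounded: (236, 238, 255).
In hex: #ECEEFF.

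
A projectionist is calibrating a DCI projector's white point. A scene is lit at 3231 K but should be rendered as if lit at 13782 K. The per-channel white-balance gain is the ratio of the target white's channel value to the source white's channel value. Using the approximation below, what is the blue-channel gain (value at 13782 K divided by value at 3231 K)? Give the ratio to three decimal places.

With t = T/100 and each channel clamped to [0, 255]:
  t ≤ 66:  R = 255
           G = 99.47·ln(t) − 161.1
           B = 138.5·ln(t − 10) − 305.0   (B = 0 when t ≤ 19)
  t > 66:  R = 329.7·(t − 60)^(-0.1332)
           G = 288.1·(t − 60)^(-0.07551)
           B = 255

2.039

At 3231 K (t = 32.31):
  B = 138.5·ln(32.31 − 10) − 305.0 = 138.5·ln 22.31 − 305.0 = 138.5·3.1050 − 305.0 = 125.047.
At 13782 K (t = 137.82):
  B = 255 by definition for t > 66.
Gain = 255.000 / 125.047 = 2.0392 → 2.039.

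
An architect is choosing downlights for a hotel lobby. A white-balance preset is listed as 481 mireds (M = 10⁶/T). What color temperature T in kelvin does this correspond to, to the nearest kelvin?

T = 10⁶ / 481 = 2079.00 K → 2079 K.

2079 K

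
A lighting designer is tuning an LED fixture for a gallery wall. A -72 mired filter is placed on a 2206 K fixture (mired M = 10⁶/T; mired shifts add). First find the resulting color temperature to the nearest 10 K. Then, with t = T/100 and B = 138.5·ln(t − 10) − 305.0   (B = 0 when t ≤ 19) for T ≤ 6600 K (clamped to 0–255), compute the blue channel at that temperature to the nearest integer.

81

M_in = 10⁶/2206 = 453.31; M_out = 453.31 + (-72) = 381.31.
T_out = 10⁶/381.31 = 2622.5 K → 2620 K; t = 26.2.
B = 138.5·ln(26.2 − 10) − 305.0 = 138.5·ln 16.2 − 305.0 = 138.5·2.7850 − 305.0 = 80.724.
Rounded: 81.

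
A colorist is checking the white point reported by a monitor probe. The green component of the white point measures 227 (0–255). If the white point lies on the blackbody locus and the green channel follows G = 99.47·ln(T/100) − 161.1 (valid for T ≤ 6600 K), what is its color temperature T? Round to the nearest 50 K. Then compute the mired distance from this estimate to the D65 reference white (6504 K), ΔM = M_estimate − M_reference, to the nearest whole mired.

ln t = (227 + 161.1) / 99.47 = 3.9017.
t = e^3.9017 = 49.485.
T = 100·t = 4949 K → 4950 K to the nearest 50 K.
M_estimate = 10⁶/4950 = 202.02; M_reference = 10⁶/6504 = 153.75.
ΔM = 202.02 − 153.75 = 48.27 → +48 mireds.

+48 mireds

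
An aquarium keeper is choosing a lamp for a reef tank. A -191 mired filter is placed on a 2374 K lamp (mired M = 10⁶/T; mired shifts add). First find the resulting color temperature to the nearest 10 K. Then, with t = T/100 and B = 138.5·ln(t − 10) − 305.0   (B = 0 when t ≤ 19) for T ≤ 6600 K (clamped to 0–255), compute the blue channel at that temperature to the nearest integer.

M_in = 10⁶/2374 = 421.23; M_out = 421.23 + (-191) = 230.23.
T_out = 10⁶/230.23 = 4343.5 K → 4340 K; t = 43.4.
B = 138.5·ln(43.4 − 10) − 305.0 = 138.5·ln 33.4 − 305.0 = 138.5·3.5086 − 305.0 = 180.935.
Rounded: 181.

181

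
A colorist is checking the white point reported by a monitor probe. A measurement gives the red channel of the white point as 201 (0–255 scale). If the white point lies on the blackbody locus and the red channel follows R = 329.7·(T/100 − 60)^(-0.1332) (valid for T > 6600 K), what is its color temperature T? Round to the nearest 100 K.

(t − 60)^(-0.1332) = 201/329.7 = 0.60965.
t − 60 = 0.60965^(1/-0.1332) = 0.60965^(-7.508) = 41.071, so t = 101.071.
T = 100·t = 10107 K → 10100 K to the nearest 100 K.

10100 K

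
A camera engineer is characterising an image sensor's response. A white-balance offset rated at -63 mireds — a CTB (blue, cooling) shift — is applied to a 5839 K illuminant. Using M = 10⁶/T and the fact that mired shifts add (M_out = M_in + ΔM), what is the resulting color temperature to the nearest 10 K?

M_in = 10⁶/5839 = 171.26 mireds.
M_out = 171.26 + (-63) = 108.26 mireds.
T_out = 10⁶/108.26 = 9236.8 K → 9240 K.

9240 K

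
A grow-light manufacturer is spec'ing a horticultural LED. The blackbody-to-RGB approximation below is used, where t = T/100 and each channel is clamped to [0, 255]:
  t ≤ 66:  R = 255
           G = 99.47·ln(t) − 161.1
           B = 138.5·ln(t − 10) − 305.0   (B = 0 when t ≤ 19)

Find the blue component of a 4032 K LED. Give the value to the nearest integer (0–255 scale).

168

t = 4032/100 = 40.32; the t ≤ 66 branch applies.
B = 138.5·ln(40.32 − 10) − 305.0 = 138.5·ln 30.32 − 305.0 = 138.5·3.4118 − 305.0 = 167.535.
Rounded: 168.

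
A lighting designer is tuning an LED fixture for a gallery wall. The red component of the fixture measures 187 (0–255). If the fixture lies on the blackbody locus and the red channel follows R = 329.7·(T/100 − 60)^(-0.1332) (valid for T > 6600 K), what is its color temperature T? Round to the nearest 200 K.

(t − 60)^(-0.1332) = 187/329.7 = 0.56718.
t − 60 = 0.56718^(1/-0.1332) = 0.56718^(-7.508) = 70.620, so t = 130.620.
T = 100·t = 13062 K → 13000 K to the nearest 200 K.

13000 K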